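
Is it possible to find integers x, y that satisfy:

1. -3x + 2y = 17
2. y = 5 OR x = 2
No

The full constraint system is jointly infeasible over the integers. Each constraint and what it forces:

  - -3x + 2y = 17: is a linear equation tying the variables together
  - y = 5 OR x = 2: forces a choice: either y = 5 or x = 2

Split on the disjunction (y = 5 OR x = 2):
  • If y = 5: with y = 5, every remaining term of the linear equation is divisible by 3, so the left side is ≡ 0 (mod 3); but the right side 7 ≡ 1 (mod 3). No integers can satisfy it.
  • If x = 2: with x = 2, every remaining term of the linear equation is divisible by 2, so the left side is ≡ 0 (mod 2); but the right side 23 ≡ 1 (mod 2). No integers can satisfy it.
Both branches are infeasible, so the system has no integer solution.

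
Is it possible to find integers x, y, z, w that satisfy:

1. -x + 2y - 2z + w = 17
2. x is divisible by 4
Yes

Take x = 0, y = 0, z = 0, w = 17. Substituting into each constraint:
  (1) 0 + 2(0) - 2(0) + 17 = 17 ✓
  (2) 0 = 4 × 0, remainder 0 ✓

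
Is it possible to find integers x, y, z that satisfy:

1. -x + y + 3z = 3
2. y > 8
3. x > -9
Yes

Take x = 6, y = 9, z = 0. Substituting into each constraint:
  (1) (-6) + 9 + 3(0) = 3 ✓
  (2) 9 > 8 ✓
  (3) 6 > -9 ✓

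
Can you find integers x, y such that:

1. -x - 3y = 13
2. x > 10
Yes

Take x = 11, y = -8. Substituting into each constraint:
  (1) (-11) - 3(-8) = 13 ✓
  (2) 11 > 10 ✓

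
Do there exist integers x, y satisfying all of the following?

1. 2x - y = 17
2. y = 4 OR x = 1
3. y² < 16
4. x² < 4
No

A contradictory subset is {2x - y = 17, y = 4 OR x = 1, y² < 16}. No integer assignment can satisfy these jointly:

  - 2x - y = 17: is a linear equation tying the variables together
  - y = 4 OR x = 1: forces a choice: either y = 4 or x = 1
  - y² < 16: restricts y to |y| ≤ 3

Split on the disjunction (y = 4 OR x = 1):
  • If y = 4: this contradicts y² < 16, which requires |y| ≤ 3.
  • If x = 1: the equation forces y = -15, but y² < 16 requires |y| ≤ 3.
Both branches are infeasible, so the system has no integer solution.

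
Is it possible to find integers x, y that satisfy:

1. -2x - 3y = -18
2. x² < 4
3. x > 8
No

A contradictory subset is {x² < 4, x > 8}. No integer assignment can satisfy these jointly:

  - x² < 4: restricts x to |x| ≤ 1
  - x > 8: bounds one variable relative to a constant

Direct contradiction: the bounds on x require x ≥ 9 and x ≤ 1 simultaneously, which is empty.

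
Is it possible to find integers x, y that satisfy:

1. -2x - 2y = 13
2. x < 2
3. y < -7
No

Even the single constraint (-2x - 2y = 13) is infeasible over the integers.

  - -2x - 2y = 13: every term on the left is divisible by 2, so the LHS ≡ 0 (mod 2), but the RHS 13 is not — no integer solution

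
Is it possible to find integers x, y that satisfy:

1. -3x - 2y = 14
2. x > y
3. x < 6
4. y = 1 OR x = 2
Yes

Take x = 2, y = -10. Substituting into each constraint:
  (1) -3(2) - 2(-10) = 14 ✓
  (2) 2 > -10 ✓
  (3) 2 < 6 ✓
  (4) x = 2, target 2 ✓ (second branch holds)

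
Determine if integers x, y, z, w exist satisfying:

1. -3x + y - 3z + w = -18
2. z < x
Yes

Take x = 0, y = -21, z = -1, w = 0. Substituting into each constraint:
  (1) -3(0) + (-21) - 3(-1) + 0 = -18 ✓
  (2) -1 < 0 ✓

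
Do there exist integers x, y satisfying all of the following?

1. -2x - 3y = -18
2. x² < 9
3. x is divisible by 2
Yes

Take x = 0, y = 6. Substituting into each constraint:
  (1) -2(0) - 3(6) = -18 ✓
  (2) x² = (0)² = 0, and 0 < 9 ✓
  (3) 0 = 2 × 0, remainder 0 ✓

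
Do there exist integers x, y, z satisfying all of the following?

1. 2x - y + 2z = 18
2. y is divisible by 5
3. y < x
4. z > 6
Yes

Take x = 1, y = 0, z = 8. Substituting into each constraint:
  (1) 2(1) + 0 + 2(8) = 18 ✓
  (2) 0 = 5 × 0, remainder 0 ✓
  (3) 0 < 1 ✓
  (4) 8 > 6 ✓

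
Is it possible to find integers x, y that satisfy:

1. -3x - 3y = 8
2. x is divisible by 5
No

Even the single constraint (-3x - 3y = 8) is infeasible over the integers.

  - -3x - 3y = 8: every term on the left is divisible by 3, so the LHS ≡ 0 (mod 3), but the RHS 8 is not — no integer solution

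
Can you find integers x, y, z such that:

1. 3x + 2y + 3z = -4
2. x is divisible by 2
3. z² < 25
Yes

Take x = 0, y = 1, z = -2. Substituting into each constraint:
  (1) 3(0) + 2(1) + 3(-2) = -4 ✓
  (2) 0 = 2 × 0, remainder 0 ✓
  (3) z² = (-2)² = 4, and 4 < 25 ✓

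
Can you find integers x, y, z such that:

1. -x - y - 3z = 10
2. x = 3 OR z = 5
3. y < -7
Yes

Take x = 3, y = -10, z = -1. Substituting into each constraint:
  (1) (-3) + 10 - 3(-1) = 10 ✓
  (2) x = 3, target 3 ✓ (first branch holds)
  (3) -10 < -7 ✓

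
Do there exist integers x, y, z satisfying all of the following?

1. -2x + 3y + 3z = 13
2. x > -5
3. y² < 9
Yes

Take x = 1, y = 0, z = 5. Substituting into each constraint:
  (1) -2(1) + 3(0) + 3(5) = 13 ✓
  (2) 1 > -5 ✓
  (3) y² = (0)² = 0, and 0 < 9 ✓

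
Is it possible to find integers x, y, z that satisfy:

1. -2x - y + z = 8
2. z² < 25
Yes

Take x = -4, y = 0, z = 0. Substituting into each constraint:
  (1) -2(-4) + 0 + 0 = 8 ✓
  (2) z² = (0)² = 0, and 0 < 25 ✓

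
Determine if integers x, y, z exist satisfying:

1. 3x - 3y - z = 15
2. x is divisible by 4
Yes

Take x = 0, y = 0, z = -15. Substituting into each constraint:
  (1) 3(0) - 3(0) + 15 = 15 ✓
  (2) 0 = 4 × 0, remainder 0 ✓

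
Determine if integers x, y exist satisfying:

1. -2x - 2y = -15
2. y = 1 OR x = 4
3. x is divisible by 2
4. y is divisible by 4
No

Even the single constraint (-2x - 2y = -15) is infeasible over the integers.

  - -2x - 2y = -15: every term on the left is divisible by 2, so the LHS ≡ 0 (mod 2), but the RHS -15 is not — no integer solution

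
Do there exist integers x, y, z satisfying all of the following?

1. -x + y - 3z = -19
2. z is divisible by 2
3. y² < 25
Yes

Take x = 20, y = 1, z = 0. Substituting into each constraint:
  (1) (-20) + 1 - 3(0) = -19 ✓
  (2) 0 = 2 × 0, remainder 0 ✓
  (3) y² = (1)² = 1, and 1 < 25 ✓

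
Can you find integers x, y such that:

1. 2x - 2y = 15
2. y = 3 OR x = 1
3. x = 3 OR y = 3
No

Even the single constraint (2x - 2y = 15) is infeasible over the integers.

  - 2x - 2y = 15: every term on the left is divisible by 2, so the LHS ≡ 0 (mod 2), but the RHS 15 is not — no integer solution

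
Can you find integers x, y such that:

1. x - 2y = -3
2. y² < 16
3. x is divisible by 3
Yes

Take x = 3, y = 3. Substituting into each constraint:
  (1) 3 - 2(3) = -3 ✓
  (2) y² = (3)² = 9, and 9 < 16 ✓
  (3) 3 = 3 × 1, remainder 0 ✓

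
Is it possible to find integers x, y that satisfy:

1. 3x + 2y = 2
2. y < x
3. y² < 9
Yes

Take x = 2, y = -2. Substituting into each constraint:
  (1) 3(2) + 2(-2) = 2 ✓
  (2) -2 < 2 ✓
  (3) y² = (-2)² = 4, and 4 < 9 ✓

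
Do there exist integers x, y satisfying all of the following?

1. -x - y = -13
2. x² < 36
Yes

Take x = 0, y = 13. Substituting into each constraint:
  (1) 0 + (-13) = -13 ✓
  (2) x² = (0)² = 0, and 0 < 36 ✓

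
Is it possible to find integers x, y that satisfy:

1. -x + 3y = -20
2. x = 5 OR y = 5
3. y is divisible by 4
No

The full constraint system is jointly infeasible over the integers. Each constraint and what it forces:

  - -x + 3y = -20: is a linear equation tying the variables together
  - x = 5 OR y = 5: forces a choice: either x = 5 or y = 5
  - y is divisible by 4: restricts y to multiples of 4

Split on the disjunction (x = 5 OR y = 5):
  • If x = 5: with x = 5, writing y = 4y', every remaining term of the linear equation is divisible by 12, so the left side is ≡ 0 (mod 12); but the right side -15 ≡ 9 (mod 12). No integers can satisfy it.
  • If y = 5: this contradicts the divisibility constraint — 5 is not a multiple of 4.
Both branches are infeasible, so the system has no integer solution.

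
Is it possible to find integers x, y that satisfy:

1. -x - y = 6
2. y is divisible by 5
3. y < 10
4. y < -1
Yes

Take x = -1, y = -5. Substituting into each constraint:
  (1) 1 + 5 = 6 ✓
  (2) -5 = 5 × -1, remainder 0 ✓
  (3) -5 < 10 ✓
  (4) -5 < -1 ✓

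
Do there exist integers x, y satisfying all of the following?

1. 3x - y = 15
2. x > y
Yes

Take x = 7, y = 6. Substituting into each constraint:
  (1) 3(7) + (-6) = 15 ✓
  (2) 7 > 6 ✓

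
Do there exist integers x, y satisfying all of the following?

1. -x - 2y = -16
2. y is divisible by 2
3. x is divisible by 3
Yes

Take x = 12, y = 2. Substituting into each constraint:
  (1) (-12) - 2(2) = -16 ✓
  (2) 2 = 2 × 1, remainder 0 ✓
  (3) 12 = 3 × 4, remainder 0 ✓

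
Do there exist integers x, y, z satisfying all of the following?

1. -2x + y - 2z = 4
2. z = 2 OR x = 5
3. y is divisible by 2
Yes

Take x = 5, y = 0, z = -7. Substituting into each constraint:
  (1) -2(5) + 0 - 2(-7) = 4 ✓
  (2) x = 5, target 5 ✓ (second branch holds)
  (3) 0 = 2 × 0, remainder 0 ✓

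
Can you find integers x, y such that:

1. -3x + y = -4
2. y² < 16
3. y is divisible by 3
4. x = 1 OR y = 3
No

A contradictory subset is {-3x + y = -4, y is divisible by 3}. No integer assignment can satisfy these jointly:

  - -3x + y = -4: is a linear equation tying the variables together
  - y is divisible by 3: restricts y to multiples of 3

Modular obstruction: writing y = 3y', every remaining term of the linear equation is divisible by 3, so the left side is ≡ 0 (mod 3); but the right side -4 ≡ 2 (mod 3). No integers can satisfy it.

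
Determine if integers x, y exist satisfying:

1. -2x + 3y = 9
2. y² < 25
Yes

Take x = -3, y = 1. Substituting into each constraint:
  (1) -2(-3) + 3(1) = 9 ✓
  (2) y² = (1)² = 1, and 1 < 25 ✓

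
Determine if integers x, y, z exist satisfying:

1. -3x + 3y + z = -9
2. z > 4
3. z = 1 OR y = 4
Yes

Take x = 9, y = 4, z = 6. Substituting into each constraint:
  (1) -3(9) + 3(4) + 6 = -9 ✓
  (2) 6 > 4 ✓
  (3) y = 4, target 4 ✓ (second branch holds)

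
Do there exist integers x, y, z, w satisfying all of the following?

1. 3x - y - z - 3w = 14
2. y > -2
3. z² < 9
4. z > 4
No

A contradictory subset is {z² < 9, z > 4}. No integer assignment can satisfy these jointly:

  - z² < 9: restricts z to |z| ≤ 2
  - z > 4: bounds one variable relative to a constant

Direct contradiction: the bounds on z require z ≥ 5 and z ≤ 2 simultaneously, which is empty.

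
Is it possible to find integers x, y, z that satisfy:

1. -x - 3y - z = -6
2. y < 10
Yes

Take x = 0, y = 2, z = 0. Substituting into each constraint:
  (1) 0 - 3(2) + 0 = -6 ✓
  (2) 2 < 10 ✓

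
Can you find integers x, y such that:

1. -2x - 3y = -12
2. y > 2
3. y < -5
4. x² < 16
No

A contradictory subset is {y > 2, y < -5}. No integer assignment can satisfy these jointly:

  - y > 2: bounds one variable relative to a constant
  - y < -5: bounds one variable relative to a constant

Direct contradiction: the bounds on y require y ≥ 3 and y ≤ -6 simultaneously, which is empty.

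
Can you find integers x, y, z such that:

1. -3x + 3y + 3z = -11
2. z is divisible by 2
No

Even the single constraint (-3x + 3y + 3z = -11) is infeasible over the integers.

  - -3x + 3y + 3z = -11: every term on the left is divisible by 3, so the LHS ≡ 0 (mod 3), but the RHS -11 is not — no integer solution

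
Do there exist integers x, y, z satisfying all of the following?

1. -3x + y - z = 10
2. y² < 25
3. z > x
Yes

Take x = -3, y = 0, z = -1. Substituting into each constraint:
  (1) -3(-3) + 0 + 1 = 10 ✓
  (2) y² = (0)² = 0, and 0 < 25 ✓
  (3) -1 > -3 ✓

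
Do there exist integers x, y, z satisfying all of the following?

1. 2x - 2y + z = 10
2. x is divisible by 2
Yes

Take x = 0, y = -5, z = 0. Substituting into each constraint:
  (1) 2(0) - 2(-5) + 0 = 10 ✓
  (2) 0 = 2 × 0, remainder 0 ✓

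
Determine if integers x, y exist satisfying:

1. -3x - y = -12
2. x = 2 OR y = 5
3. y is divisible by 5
No

The full constraint system is jointly infeasible over the integers. Each constraint and what it forces:

  - -3x - y = -12: is a linear equation tying the variables together
  - x = 2 OR y = 5: forces a choice: either x = 2 or y = 5
  - y is divisible by 5: restricts y to multiples of 5

Split on the disjunction (x = 2 OR y = 5):
  • If x = 2: with x = 2, writing y = 5y', every remaining term of the linear equation is divisible by 5, so the left side is ≡ 0 (mod 5); but the right side -6 ≡ 4 (mod 5). No integers can satisfy it.
  • If y = 5: with y = 5, every remaining term of the linear equation is divisible by 3, so the left side is ≡ 0 (mod 3); but the right side -7 ≡ 2 (mod 3). No integers can satisfy it.
Both branches are infeasible, so the system has no integer solution.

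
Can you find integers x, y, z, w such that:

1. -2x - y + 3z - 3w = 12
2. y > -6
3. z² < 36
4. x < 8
Yes

Take x = 0, y = 0, z = 4, w = 0. Substituting into each constraint:
  (1) -2(0) + 0 + 3(4) - 3(0) = 12 ✓
  (2) 0 > -6 ✓
  (3) z² = (4)² = 16, and 16 < 36 ✓
  (4) 0 < 8 ✓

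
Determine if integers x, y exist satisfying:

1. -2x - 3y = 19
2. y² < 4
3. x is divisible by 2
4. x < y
Yes

Take x = -8, y = -1. Substituting into each constraint:
  (1) -2(-8) - 3(-1) = 19 ✓
  (2) y² = (-1)² = 1, and 1 < 4 ✓
  (3) -8 = 2 × -4, remainder 0 ✓
  (4) -8 < -1 ✓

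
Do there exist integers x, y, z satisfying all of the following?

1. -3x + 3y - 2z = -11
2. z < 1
Yes

Take x = 0, y = -5, z = -2. Substituting into each constraint:
  (1) -3(0) + 3(-5) - 2(-2) = -11 ✓
  (2) -2 < 1 ✓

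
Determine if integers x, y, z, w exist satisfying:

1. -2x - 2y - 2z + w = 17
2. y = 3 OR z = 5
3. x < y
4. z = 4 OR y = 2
Yes

Take x = 1, y = 2, z = 5, w = 33. Substituting into each constraint:
  (1) -2(1) - 2(2) - 2(5) + 33 = 17 ✓
  (2) z = 5, target 5 ✓ (second branch holds)
  (3) 1 < 2 ✓
  (4) y = 2, target 2 ✓ (second branch holds)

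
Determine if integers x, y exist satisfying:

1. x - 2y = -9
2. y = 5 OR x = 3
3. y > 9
No

The full constraint system is jointly infeasible over the integers. Each constraint and what it forces:

  - x - 2y = -9: is a linear equation tying the variables together
  - y = 5 OR x = 3: forces a choice: either y = 5 or x = 3
  - y > 9: bounds one variable relative to a constant

Split on the disjunction (y = 5 OR x = 3):
  • If y = 5: this contradicts the bound y ≥ 10.
  • If x = 3: the equation forces y = 6, which contradicts the bound y ≥ 10.
Both branches are infeasible, so the system has no integer solution.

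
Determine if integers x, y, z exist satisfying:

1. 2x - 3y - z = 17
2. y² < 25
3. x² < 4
Yes

Take x = 0, y = 0, z = -17. Substituting into each constraint:
  (1) 2(0) - 3(0) + 17 = 17 ✓
  (2) y² = (0)² = 0, and 0 < 25 ✓
  (3) x² = (0)² = 0, and 0 < 4 ✓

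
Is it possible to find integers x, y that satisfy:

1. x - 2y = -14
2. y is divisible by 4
Yes

Take x = -14, y = 0. Substituting into each constraint:
  (1) (-14) - 2(0) = -14 ✓
  (2) 0 = 4 × 0, remainder 0 ✓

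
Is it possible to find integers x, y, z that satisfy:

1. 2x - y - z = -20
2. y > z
Yes

Take x = -11, y = 0, z = -2. Substituting into each constraint:
  (1) 2(-11) + 0 + 2 = -20 ✓
  (2) 0 > -2 ✓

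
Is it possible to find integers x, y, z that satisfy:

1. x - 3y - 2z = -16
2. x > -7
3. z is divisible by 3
Yes

Take x = 2, y = 6, z = 0. Substituting into each constraint:
  (1) 2 - 3(6) - 2(0) = -16 ✓
  (2) 2 > -7 ✓
  (3) 0 = 3 × 0, remainder 0 ✓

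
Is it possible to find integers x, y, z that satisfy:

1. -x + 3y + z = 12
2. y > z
Yes

Take x = -9, y = 1, z = 0. Substituting into each constraint:
  (1) 9 + 3(1) + 0 = 12 ✓
  (2) 1 > 0 ✓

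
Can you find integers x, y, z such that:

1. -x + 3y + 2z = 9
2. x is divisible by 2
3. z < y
Yes

Take x = -6, y = 1, z = 0. Substituting into each constraint:
  (1) 6 + 3(1) + 2(0) = 9 ✓
  (2) -6 = 2 × -3, remainder 0 ✓
  (3) 0 < 1 ✓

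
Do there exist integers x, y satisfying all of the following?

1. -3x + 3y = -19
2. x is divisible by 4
No

Even the single constraint (-3x + 3y = -19) is infeasible over the integers.

  - -3x + 3y = -19: every term on the left is divisible by 3, so the LHS ≡ 0 (mod 3), but the RHS -19 is not — no integer solution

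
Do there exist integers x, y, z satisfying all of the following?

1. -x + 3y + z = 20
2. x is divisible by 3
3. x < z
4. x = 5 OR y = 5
Yes

Take x = 6, y = 5, z = 11. Substituting into each constraint:
  (1) (-6) + 3(5) + 11 = 20 ✓
  (2) 6 = 3 × 2, remainder 0 ✓
  (3) 6 < 11 ✓
  (4) y = 5, target 5 ✓ (second branch holds)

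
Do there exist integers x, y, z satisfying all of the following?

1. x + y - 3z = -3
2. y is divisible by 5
Yes

Take x = -3, y = 0, z = 0. Substituting into each constraint:
  (1) (-3) + 0 - 3(0) = -3 ✓
  (2) 0 = 5 × 0, remainder 0 ✓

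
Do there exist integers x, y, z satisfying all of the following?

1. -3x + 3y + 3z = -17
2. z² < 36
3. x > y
No

Even the single constraint (-3x + 3y + 3z = -17) is infeasible over the integers.

  - -3x + 3y + 3z = -17: every term on the left is divisible by 3, so the LHS ≡ 0 (mod 3), but the RHS -17 is not — no integer solution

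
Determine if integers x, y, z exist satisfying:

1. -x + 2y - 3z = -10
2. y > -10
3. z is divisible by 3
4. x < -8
Yes

Take x = -9, y = -5, z = 3. Substituting into each constraint:
  (1) 9 + 2(-5) - 3(3) = -10 ✓
  (2) -5 > -10 ✓
  (3) 3 = 3 × 1, remainder 0 ✓
  (4) -9 < -8 ✓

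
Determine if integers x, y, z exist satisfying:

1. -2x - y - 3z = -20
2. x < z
Yes

Take x = 0, y = 17, z = 1. Substituting into each constraint:
  (1) -2(0) + (-17) - 3(1) = -20 ✓
  (2) 0 < 1 ✓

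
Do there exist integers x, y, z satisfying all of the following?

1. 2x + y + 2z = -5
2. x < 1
Yes

Take x = -3, y = 1, z = 0. Substituting into each constraint:
  (1) 2(-3) + 1 + 2(0) = -5 ✓
  (2) -3 < 1 ✓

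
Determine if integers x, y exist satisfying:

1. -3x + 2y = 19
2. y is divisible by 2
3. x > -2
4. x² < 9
Yes

Take x = -1, y = 8. Substituting into each constraint:
  (1) -3(-1) + 2(8) = 19 ✓
  (2) 8 = 2 × 4, remainder 0 ✓
  (3) -1 > -2 ✓
  (4) x² = (-1)² = 1, and 1 < 9 ✓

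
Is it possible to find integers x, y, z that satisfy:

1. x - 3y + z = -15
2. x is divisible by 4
Yes

Take x = 0, y = 5, z = 0. Substituting into each constraint:
  (1) 0 - 3(5) + 0 = -15 ✓
  (2) 0 = 4 × 0, remainder 0 ✓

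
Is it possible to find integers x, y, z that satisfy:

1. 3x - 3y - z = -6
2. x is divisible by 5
Yes

Take x = 0, y = 2, z = 0. Substituting into each constraint:
  (1) 3(0) - 3(2) + 0 = -6 ✓
  (2) 0 = 5 × 0, remainder 0 ✓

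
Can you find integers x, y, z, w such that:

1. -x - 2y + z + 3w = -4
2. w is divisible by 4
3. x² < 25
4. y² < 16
Yes

Take x = 0, y = 2, z = 0, w = 0. Substituting into each constraint:
  (1) 0 - 2(2) + 0 + 3(0) = -4 ✓
  (2) 0 = 4 × 0, remainder 0 ✓
  (3) x² = (0)² = 0, and 0 < 25 ✓
  (4) y² = (2)² = 4, and 4 < 16 ✓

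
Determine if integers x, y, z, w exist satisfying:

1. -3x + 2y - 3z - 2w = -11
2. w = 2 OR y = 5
Yes

Take x = 7, y = 5, z = 0, w = 0. Substituting into each constraint:
  (1) -3(7) + 2(5) - 3(0) - 2(0) = -11 ✓
  (2) y = 5, target 5 ✓ (second branch holds)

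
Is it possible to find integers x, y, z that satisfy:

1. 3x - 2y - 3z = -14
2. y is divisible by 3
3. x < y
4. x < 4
No

A contradictory subset is {3x - 2y - 3z = -14, y is divisible by 3}. No integer assignment can satisfy these jointly:

  - 3x - 2y - 3z = -14: is a linear equation tying the variables together
  - y is divisible by 3: restricts y to multiples of 3

Modular obstruction: writing y = 3y', every remaining term of the linear equation is divisible by 3, so the left side is ≡ 0 (mod 3); but the right side -14 ≡ 1 (mod 3). No integers can satisfy it.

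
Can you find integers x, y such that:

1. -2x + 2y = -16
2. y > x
No

The full constraint system is jointly infeasible over the integers. Each constraint and what it forces:

  - -2x + 2y = -16: is a linear equation tying the variables together
  - y > x: bounds one variable relative to another variable

From the equation, x − y = 8, i.e. y − x = -8; but y > x requires y − x ≥ 1. Contradiction.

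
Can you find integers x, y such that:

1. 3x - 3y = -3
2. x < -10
Yes

Take x = -11, y = -10. Substituting into each constraint:
  (1) 3(-11) - 3(-10) = -3 ✓
  (2) -11 < -10 ✓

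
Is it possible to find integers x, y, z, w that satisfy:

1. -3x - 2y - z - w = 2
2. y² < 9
Yes

Take x = 0, y = 0, z = -2, w = 0. Substituting into each constraint:
  (1) -3(0) - 2(0) + 2 + 0 = 2 ✓
  (2) y² = (0)² = 0, and 0 < 9 ✓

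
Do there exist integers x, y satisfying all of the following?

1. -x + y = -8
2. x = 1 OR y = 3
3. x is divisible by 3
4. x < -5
No

A contradictory subset is {-x + y = -8, x = 1 OR y = 3, x < -5}. No integer assignment can satisfy these jointly:

  - -x + y = -8: is a linear equation tying the variables together
  - x = 1 OR y = 3: forces a choice: either x = 1 or y = 3
  - x < -5: bounds one variable relative to a constant

Split on the disjunction (x = 1 OR y = 3):
  • If x = 1: this contradicts the bound x ≤ -6.
  • If y = 3: the equation forces x = 11, which contradicts the bound x ≤ -6.
Both branches are infeasible, so the system has no integer solution.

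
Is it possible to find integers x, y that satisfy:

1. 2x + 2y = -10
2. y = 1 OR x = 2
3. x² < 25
Yes

Take x = 2, y = -7. Substituting into each constraint:
  (1) 2(2) + 2(-7) = -10 ✓
  (2) x = 2, target 2 ✓ (second branch holds)
  (3) x² = (2)² = 4, and 4 < 25 ✓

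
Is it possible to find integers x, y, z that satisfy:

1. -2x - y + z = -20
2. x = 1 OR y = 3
Yes

Take x = 0, y = 3, z = -17. Substituting into each constraint:
  (1) -2(0) + (-3) + (-17) = -20 ✓
  (2) y = 3, target 3 ✓ (second branch holds)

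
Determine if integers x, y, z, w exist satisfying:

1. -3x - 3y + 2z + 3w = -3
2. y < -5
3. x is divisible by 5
Yes

Take x = 0, y = -7, z = -12, w = 0. Substituting into each constraint:
  (1) -3(0) - 3(-7) + 2(-12) + 3(0) = -3 ✓
  (2) -7 < -5 ✓
  (3) 0 = 5 × 0, remainder 0 ✓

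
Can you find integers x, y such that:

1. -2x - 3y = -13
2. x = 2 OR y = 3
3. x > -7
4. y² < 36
Yes

Take x = 2, y = 3. Substituting into each constraint:
  (1) -2(2) - 3(3) = -13 ✓
  (2) x = 2, target 2 ✓ (first branch holds)
  (3) 2 > -7 ✓
  (4) y² = (3)² = 9, and 9 < 36 ✓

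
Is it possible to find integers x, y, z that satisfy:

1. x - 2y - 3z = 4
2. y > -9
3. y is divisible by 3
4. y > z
Yes

Take x = 1, y = 0, z = -1. Substituting into each constraint:
  (1) 1 - 2(0) - 3(-1) = 4 ✓
  (2) 0 > -9 ✓
  (3) 0 = 3 × 0, remainder 0 ✓
  (4) 0 > -1 ✓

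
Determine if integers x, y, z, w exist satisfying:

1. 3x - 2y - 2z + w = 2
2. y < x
Yes

Take x = 0, y = -1, z = 0, w = 0. Substituting into each constraint:
  (1) 3(0) - 2(-1) - 2(0) + 0 = 2 ✓
  (2) -1 < 0 ✓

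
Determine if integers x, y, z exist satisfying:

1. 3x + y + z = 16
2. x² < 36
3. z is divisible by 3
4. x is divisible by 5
Yes

Take x = 0, y = 16, z = 0. Substituting into each constraint:
  (1) 3(0) + 16 + 0 = 16 ✓
  (2) x² = (0)² = 0, and 0 < 36 ✓
  (3) 0 = 3 × 0, remainder 0 ✓
  (4) 0 = 5 × 0, remainder 0 ✓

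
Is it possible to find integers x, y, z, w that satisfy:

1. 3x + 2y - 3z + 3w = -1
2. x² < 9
Yes

Take x = 0, y = 1, z = 1, w = 0. Substituting into each constraint:
  (1) 3(0) + 2(1) - 3(1) + 3(0) = -1 ✓
  (2) x² = (0)² = 0, and 0 < 9 ✓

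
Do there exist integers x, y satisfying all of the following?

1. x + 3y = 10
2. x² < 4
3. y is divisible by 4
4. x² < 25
No

A contradictory subset is {x + 3y = 10, x² < 4, y is divisible by 4}. No integer assignment can satisfy these jointly:

  - x + 3y = 10: is a linear equation tying the variables together
  - x² < 4: restricts x to |x| ≤ 1
  - y is divisible by 4: restricts y to multiples of 4

The bounds confine x to {-1, 0, 1}. For each value, substitute into the equation:
  • x = -1: the equation gives 3y = 11, so y would not be an integer.
  • x = 0: the equation gives 3y = 10, so y would not be an integer.
  • x = 1: the equation forces y = 3, but 4 does not divide 3.
Every case fails, so no integer solution exists.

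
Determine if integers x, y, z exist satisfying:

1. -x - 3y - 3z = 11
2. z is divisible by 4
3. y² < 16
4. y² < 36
Yes

Take x = -17, y = 2, z = 0. Substituting into each constraint:
  (1) 17 - 3(2) - 3(0) = 11 ✓
  (2) 0 = 4 × 0, remainder 0 ✓
  (3) y² = (2)² = 4, and 4 < 16 ✓
  (4) y² = (2)² = 4, and 4 < 36 ✓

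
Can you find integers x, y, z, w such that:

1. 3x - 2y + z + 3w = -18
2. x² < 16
Yes

Take x = 0, y = 9, z = 0, w = 0. Substituting into each constraint:
  (1) 3(0) - 2(9) + 0 + 3(0) = -18 ✓
  (2) x² = (0)² = 0, and 0 < 16 ✓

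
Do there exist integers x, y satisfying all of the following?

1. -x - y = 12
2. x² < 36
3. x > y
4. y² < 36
No

A contradictory subset is {-x - y = 12, x > y, y² < 36}. No integer assignment can satisfy these jointly:

  - -x - y = 12: is a linear equation tying the variables together
  - x > y: bounds one variable relative to another variable
  - y² < 36: restricts y to |y| ≤ 5

Propagating the comparison: x > y and y ≥ -5 give x ≥ -4. Range argument: with x ∈ [-4, ∞], y ∈ [-5, 5], the left side of the equation is at most 9, but the right side is 12 > 9. No integer solution exists.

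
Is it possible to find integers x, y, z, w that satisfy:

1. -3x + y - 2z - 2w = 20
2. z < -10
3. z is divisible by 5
Yes

Take x = 4, y = 2, z = -15, w = 0. Substituting into each constraint:
  (1) -3(4) + 2 - 2(-15) - 2(0) = 20 ✓
  (2) -15 < -10 ✓
  (3) -15 = 5 × -3, remainder 0 ✓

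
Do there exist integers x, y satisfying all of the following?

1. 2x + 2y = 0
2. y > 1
Yes

Take x = -2, y = 2. Substituting into each constraint:
  (1) 2(-2) + 2(2) = 0 ✓
  (2) 2 > 1 ✓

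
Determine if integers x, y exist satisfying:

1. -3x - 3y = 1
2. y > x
No

Even the single constraint (-3x - 3y = 1) is infeasible over the integers.

  - -3x - 3y = 1: every term on the left is divisible by 3, so the LHS ≡ 0 (mod 3), but the RHS 1 is not — no integer solution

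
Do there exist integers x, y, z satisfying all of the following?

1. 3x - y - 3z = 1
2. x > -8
Yes

Take x = 0, y = 2, z = -1. Substituting into each constraint:
  (1) 3(0) + (-2) - 3(-1) = 1 ✓
  (2) 0 > -8 ✓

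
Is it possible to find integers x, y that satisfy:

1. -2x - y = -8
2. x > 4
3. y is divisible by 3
Yes

Take x = 7, y = -6. Substituting into each constraint:
  (1) -2(7) + 6 = -8 ✓
  (2) 7 > 4 ✓
  (3) -6 = 3 × -2, remainder 0 ✓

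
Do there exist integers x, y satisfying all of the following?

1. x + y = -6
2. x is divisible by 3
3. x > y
Yes

Take x = 0, y = -6. Substituting into each constraint:
  (1) 0 + (-6) = -6 ✓
  (2) 0 = 3 × 0, remainder 0 ✓
  (3) 0 > -6 ✓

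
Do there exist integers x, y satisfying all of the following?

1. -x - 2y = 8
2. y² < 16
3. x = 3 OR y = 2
Yes

Take x = -12, y = 2. Substituting into each constraint:
  (1) 12 - 2(2) = 8 ✓
  (2) y² = (2)² = 4, and 4 < 16 ✓
  (3) y = 2, target 2 ✓ (second branch holds)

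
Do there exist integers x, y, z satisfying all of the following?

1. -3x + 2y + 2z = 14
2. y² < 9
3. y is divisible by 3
Yes

Take x = 0, y = 0, z = 7. Substituting into each constraint:
  (1) -3(0) + 2(0) + 2(7) = 14 ✓
  (2) y² = (0)² = 0, and 0 < 9 ✓
  (3) 0 = 3 × 0, remainder 0 ✓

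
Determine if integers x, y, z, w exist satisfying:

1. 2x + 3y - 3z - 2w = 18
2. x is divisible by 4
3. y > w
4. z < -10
Yes

Take x = -12, y = 7, z = -11, w = 6. Substituting into each constraint:
  (1) 2(-12) + 3(7) - 3(-11) - 2(6) = 18 ✓
  (2) -12 = 4 × -3, remainder 0 ✓
  (3) 7 > 6 ✓
  (4) -11 < -10 ✓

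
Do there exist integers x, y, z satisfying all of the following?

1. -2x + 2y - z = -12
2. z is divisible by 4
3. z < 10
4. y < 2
Yes

Take x = 6, y = 0, z = 0. Substituting into each constraint:
  (1) -2(6) + 2(0) + 0 = -12 ✓
  (2) 0 = 4 × 0, remainder 0 ✓
  (3) 0 < 10 ✓
  (4) 0 < 2 ✓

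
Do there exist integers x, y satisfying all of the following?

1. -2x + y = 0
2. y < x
Yes

Take x = -1, y = -2. Substituting into each constraint:
  (1) -2(-1) + (-2) = 0 ✓
  (2) -2 < -1 ✓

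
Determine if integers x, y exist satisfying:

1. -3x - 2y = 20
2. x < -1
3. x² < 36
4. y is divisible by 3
No

A contradictory subset is {-3x - 2y = 20, y is divisible by 3}. No integer assignment can satisfy these jointly:

  - -3x - 2y = 20: is a linear equation tying the variables together
  - y is divisible by 3: restricts y to multiples of 3

Modular obstruction: writing y = 3y', every remaining term of the linear equation is divisible by 3, so the left side is ≡ 0 (mod 3); but the right side 20 ≡ 2 (mod 3). No integers can satisfy it.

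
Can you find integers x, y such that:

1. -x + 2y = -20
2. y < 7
Yes

Take x = 0, y = -10. Substituting into each constraint:
  (1) 0 + 2(-10) = -20 ✓
  (2) -10 < 7 ✓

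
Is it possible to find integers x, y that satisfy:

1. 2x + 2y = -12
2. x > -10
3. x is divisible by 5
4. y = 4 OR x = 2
No

The full constraint system is jointly infeasible over the integers. Each constraint and what it forces:

  - 2x + 2y = -12: is a linear equation tying the variables together
  - x > -10: bounds one variable relative to a constant
  - x is divisible by 5: restricts x to multiples of 5
  - y = 4 OR x = 2: forces a choice: either y = 4 or x = 2

Split on the disjunction (y = 4 OR x = 2):
  • If y = 4: the equation forces x = -10, which contradicts the bound x ≥ -9.
  • If x = 2: this contradicts the divisibility constraint — 2 is not a multiple of 5.
Both branches are infeasible, so the system has no integer solution.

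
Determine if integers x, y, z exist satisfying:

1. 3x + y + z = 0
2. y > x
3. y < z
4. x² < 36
Yes

Take x = -1, y = 0, z = 3. Substituting into each constraint:
  (1) 3(-1) + 0 + 3 = 0 ✓
  (2) 0 > -1 ✓
  (3) 0 < 3 ✓
  (4) x² = (-1)² = 1, and 1 < 36 ✓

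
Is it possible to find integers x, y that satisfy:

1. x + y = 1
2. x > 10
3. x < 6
No

A contradictory subset is {x > 10, x < 6}. No integer assignment can satisfy these jointly:

  - x > 10: bounds one variable relative to a constant
  - x < 6: bounds one variable relative to a constant

Direct contradiction: the bounds on x require x ≥ 11 and x ≤ 5 simultaneously, which is empty.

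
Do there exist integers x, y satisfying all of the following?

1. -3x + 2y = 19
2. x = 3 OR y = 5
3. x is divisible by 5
No

The full constraint system is jointly infeasible over the integers. Each constraint and what it forces:

  - -3x + 2y = 19: is a linear equation tying the variables together
  - x = 3 OR y = 5: forces a choice: either x = 3 or y = 5
  - x is divisible by 5: restricts x to multiples of 5

Split on the disjunction (x = 3 OR y = 5):
  • If x = 3: this contradicts the divisibility constraint — 3 is not a multiple of 5.
  • If y = 5: with y = 5, writing x = 5x', every remaining term of the linear equation is divisible by 15, so the left side is ≡ 0 (mod 15); but the right side 9 ≡ 9 (mod 15). No integers can satisfy it.
Both branches are infeasible, so the system has no integer solution.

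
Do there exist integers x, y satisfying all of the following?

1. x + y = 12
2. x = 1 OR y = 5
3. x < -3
No

The full constraint system is jointly infeasible over the integers. Each constraint and what it forces:

  - x + y = 12: is a linear equation tying the variables together
  - x = 1 OR y = 5: forces a choice: either x = 1 or y = 5
  - x < -3: bounds one variable relative to a constant

Split on the disjunction (x = 1 OR y = 5):
  • If x = 1: this contradicts the bound x ≤ -4.
  • If y = 5: the equation forces x = 7, which contradicts the bound x ≤ -4.
Both branches are infeasible, so the system has no integer solution.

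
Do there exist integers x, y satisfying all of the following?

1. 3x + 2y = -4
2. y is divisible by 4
Yes

Take x = 4, y = -8. Substituting into each constraint:
  (1) 3(4) + 2(-8) = -4 ✓
  (2) -8 = 4 × -2, remainder 0 ✓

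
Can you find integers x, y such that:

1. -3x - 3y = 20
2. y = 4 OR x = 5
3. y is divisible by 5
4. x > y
No

Even the single constraint (-3x - 3y = 20) is infeasible over the integers.

  - -3x - 3y = 20: every term on the left is divisible by 3, so the LHS ≡ 0 (mod 3), but the RHS 20 is not — no integer solution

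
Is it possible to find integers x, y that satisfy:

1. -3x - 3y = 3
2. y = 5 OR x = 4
Yes

Take x = 4, y = -5. Substituting into each constraint:
  (1) -3(4) - 3(-5) = 3 ✓
  (2) x = 4, target 4 ✓ (second branch holds)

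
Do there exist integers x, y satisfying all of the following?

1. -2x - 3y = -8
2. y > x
Yes

Take x = 1, y = 2. Substituting into each constraint:
  (1) -2(1) - 3(2) = -8 ✓
  (2) 2 > 1 ✓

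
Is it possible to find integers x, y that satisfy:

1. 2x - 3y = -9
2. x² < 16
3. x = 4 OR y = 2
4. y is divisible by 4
No

A contradictory subset is {2x - 3y = -9, x² < 16, x = 4 OR y = 2}. No integer assignment can satisfy these jointly:

  - 2x - 3y = -9: is a linear equation tying the variables together
  - x² < 16: restricts x to |x| ≤ 3
  - x = 4 OR y = 2: forces a choice: either x = 4 or y = 2

Split on the disjunction (x = 4 OR y = 2):
  • If x = 4: this contradicts x² < 16, which requires |x| ≤ 3.
  • If y = 2: with y = 2, every remaining term of the linear equation is divisible by 2, so the left side is ≡ 0 (mod 2); but the right side -3 ≡ 1 (mod 2). No integers can satisfy it.
Both branches are infeasible, so the system has no integer solution.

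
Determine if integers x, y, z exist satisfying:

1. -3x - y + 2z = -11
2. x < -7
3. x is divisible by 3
Yes

Take x = -9, y = 0, z = -19. Substituting into each constraint:
  (1) -3(-9) + 0 + 2(-19) = -11 ✓
  (2) -9 < -7 ✓
  (3) -9 = 3 × -3, remainder 0 ✓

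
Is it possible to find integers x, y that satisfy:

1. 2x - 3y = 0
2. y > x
Yes

Take x = -3, y = -2. Substituting into each constraint:
  (1) 2(-3) - 3(-2) = 0 ✓
  (2) -2 > -3 ✓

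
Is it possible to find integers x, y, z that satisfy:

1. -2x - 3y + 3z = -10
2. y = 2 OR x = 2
Yes

Take x = -1, y = 2, z = -2. Substituting into each constraint:
  (1) -2(-1) - 3(2) + 3(-2) = -10 ✓
  (2) y = 2, target 2 ✓ (first branch holds)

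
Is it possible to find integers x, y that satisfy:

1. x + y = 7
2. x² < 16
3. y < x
No

The full constraint system is jointly infeasible over the integers. Each constraint and what it forces:

  - x + y = 7: is a linear equation tying the variables together
  - x² < 16: restricts x to |x| ≤ 3
  - y < x: bounds one variable relative to another variable

Propagating the comparison: y < x and x ≤ 3 give y ≤ 2. Range argument: with x ∈ [-3, 3], y ∈ [−∞, 2], the left side of the equation is at most 5, but the right side is 7 > 5. No integer solution exists.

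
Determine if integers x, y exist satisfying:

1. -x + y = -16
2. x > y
Yes

Take x = 0, y = -16. Substituting into each constraint:
  (1) 0 + (-16) = -16 ✓
  (2) 0 > -16 ✓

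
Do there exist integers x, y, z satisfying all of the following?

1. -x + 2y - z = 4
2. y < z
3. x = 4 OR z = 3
Yes

Take x = 4, y = 9, z = 10. Substituting into each constraint:
  (1) (-4) + 2(9) + (-10) = 4 ✓
  (2) 9 < 10 ✓
  (3) x = 4, target 4 ✓ (first branch holds)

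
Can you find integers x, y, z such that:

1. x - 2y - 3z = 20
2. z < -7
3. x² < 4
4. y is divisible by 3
Yes

Take x = -1, y = 3, z = -9. Substituting into each constraint:
  (1) (-1) - 2(3) - 3(-9) = 20 ✓
  (2) -9 < -7 ✓
  (3) x² = (-1)² = 1, and 1 < 4 ✓
  (4) 3 = 3 × 1, remainder 0 ✓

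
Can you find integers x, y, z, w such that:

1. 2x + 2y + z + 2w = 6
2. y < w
Yes

Take x = 4, y = -1, z = 0, w = 0. Substituting into each constraint:
  (1) 2(4) + 2(-1) + 0 + 2(0) = 6 ✓
  (2) -1 < 0 ✓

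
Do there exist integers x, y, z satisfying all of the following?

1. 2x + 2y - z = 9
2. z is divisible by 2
No

The full constraint system is jointly infeasible over the integers. Each constraint and what it forces:

  - 2x + 2y - z = 9: is a linear equation tying the variables together
  - z is divisible by 2: restricts z to multiples of 2

Modular obstruction: writing z = 2z', every remaining term of the linear equation is divisible by 2, so the left side is ≡ 0 (mod 2); but the right side 9 ≡ 1 (mod 2). No integers can satisfy it.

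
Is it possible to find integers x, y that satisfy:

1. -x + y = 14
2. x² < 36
Yes

Take x = 0, y = 14. Substituting into each constraint:
  (1) 0 + 14 = 14 ✓
  (2) x² = (0)² = 0, and 0 < 36 ✓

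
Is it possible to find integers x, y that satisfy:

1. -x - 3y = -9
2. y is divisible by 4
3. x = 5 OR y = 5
No

The full constraint system is jointly infeasible over the integers. Each constraint and what it forces:

  - -x - 3y = -9: is a linear equation tying the variables together
  - y is divisible by 4: restricts y to multiples of 4
  - x = 5 OR y = 5: forces a choice: either x = 5 or y = 5

Split on the disjunction (x = 5 OR y = 5):
  • If x = 5: with x = 5, writing y = 4y', every remaining term of the linear equation is divisible by 12, so the left side is ≡ 0 (mod 12); but the right side -4 ≡ 8 (mod 12). No integers can satisfy it.
  • If y = 5: this contradicts the divisibility constraint — 5 is not a multiple of 4.
Both branches are infeasible, so the system has no integer solution.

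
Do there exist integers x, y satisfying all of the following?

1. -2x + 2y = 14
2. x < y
Yes

Take x = 0, y = 7. Substituting into each constraint:
  (1) -2(0) + 2(7) = 14 ✓
  (2) 0 < 7 ✓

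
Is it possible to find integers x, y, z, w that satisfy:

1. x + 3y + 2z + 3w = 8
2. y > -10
Yes

Take x = 0, y = 0, z = 1, w = 2. Substituting into each constraint:
  (1) 0 + 3(0) + 2(1) + 3(2) = 8 ✓
  (2) 0 > -10 ✓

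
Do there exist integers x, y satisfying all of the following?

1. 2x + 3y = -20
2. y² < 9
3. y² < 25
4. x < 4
Yes

Take x = -10, y = 0. Substituting into each constraint:
  (1) 2(-10) + 3(0) = -20 ✓
  (2) y² = (0)² = 0, and 0 < 9 ✓
  (3) y² = (0)² = 0, and 0 < 25 ✓
  (4) -10 < 4 ✓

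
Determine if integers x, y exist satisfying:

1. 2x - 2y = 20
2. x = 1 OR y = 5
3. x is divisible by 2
No

The full constraint system is jointly infeasible over the integers. Each constraint and what it forces:

  - 2x - 2y = 20: is a linear equation tying the variables together
  - x = 1 OR y = 5: forces a choice: either x = 1 or y = 5
  - x is divisible by 2: restricts x to multiples of 2

Split on the disjunction (x = 1 OR y = 5):
  • If x = 1: this contradicts the divisibility constraint — 1 is not a multiple of 2.
  • If y = 5: with y = 5, writing x = 2x', every remaining term of the linear equation is divisible by 4, so the left side is ≡ 0 (mod 4); but the right side 30 ≡ 2 (mod 4). No integers can satisfy it.
Both branches are infeasible, so the system has no integer solution.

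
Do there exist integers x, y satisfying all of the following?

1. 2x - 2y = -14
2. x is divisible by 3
Yes

Take x = 0, y = 7. Substituting into each constraint:
  (1) 2(0) - 2(7) = -14 ✓
  (2) 0 = 3 × 0, remainder 0 ✓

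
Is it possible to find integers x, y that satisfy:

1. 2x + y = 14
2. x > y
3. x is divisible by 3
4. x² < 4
No

A contradictory subset is {2x + y = 14, x > y, x² < 4}. No integer assignment can satisfy these jointly:

  - 2x + y = 14: is a linear equation tying the variables together
  - x > y: bounds one variable relative to another variable
  - x² < 4: restricts x to |x| ≤ 1

Propagating the comparison: y < x and x ≤ 1 give y ≤ 0. Range argument: with x ∈ [-1, 1], y ∈ [−∞, 0], the left side of the equation is at most 2, but the right side is 14 > 2. No integer solution exists.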